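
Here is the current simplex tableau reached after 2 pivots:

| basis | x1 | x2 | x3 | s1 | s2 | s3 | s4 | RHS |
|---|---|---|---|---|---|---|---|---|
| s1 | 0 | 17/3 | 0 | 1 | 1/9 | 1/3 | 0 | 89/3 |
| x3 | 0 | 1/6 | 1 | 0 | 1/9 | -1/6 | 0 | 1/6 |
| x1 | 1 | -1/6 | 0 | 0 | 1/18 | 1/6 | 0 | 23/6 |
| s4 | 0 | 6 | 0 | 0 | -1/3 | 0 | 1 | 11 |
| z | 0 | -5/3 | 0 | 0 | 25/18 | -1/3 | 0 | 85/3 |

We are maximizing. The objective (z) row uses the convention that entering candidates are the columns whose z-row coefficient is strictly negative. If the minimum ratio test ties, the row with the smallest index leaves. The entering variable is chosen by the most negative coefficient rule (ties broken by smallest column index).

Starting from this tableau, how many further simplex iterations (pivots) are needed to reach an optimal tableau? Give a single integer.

3

pivot: x2 in, x3 out → z = 30
pivot: s3 in, s4 out → z = 95/3
pivot: x3 in, x1 out → z = 119/3
No improving column remains; optimal.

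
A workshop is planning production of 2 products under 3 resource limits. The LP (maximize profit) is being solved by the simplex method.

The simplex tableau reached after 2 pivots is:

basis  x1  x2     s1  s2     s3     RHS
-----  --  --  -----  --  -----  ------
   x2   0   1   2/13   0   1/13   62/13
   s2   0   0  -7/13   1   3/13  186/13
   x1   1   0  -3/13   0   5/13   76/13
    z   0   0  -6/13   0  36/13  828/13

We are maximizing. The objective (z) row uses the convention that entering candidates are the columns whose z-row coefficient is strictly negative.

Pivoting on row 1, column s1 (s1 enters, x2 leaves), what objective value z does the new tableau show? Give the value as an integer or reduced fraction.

Minimum ratio for s1: (62/13)/(2/13) = 31.
z changes by −(z-row coeff of s1)·ratio = −(-6/13)·31 = 186/13.
New z = 828/13 + (186/13) = 78.

78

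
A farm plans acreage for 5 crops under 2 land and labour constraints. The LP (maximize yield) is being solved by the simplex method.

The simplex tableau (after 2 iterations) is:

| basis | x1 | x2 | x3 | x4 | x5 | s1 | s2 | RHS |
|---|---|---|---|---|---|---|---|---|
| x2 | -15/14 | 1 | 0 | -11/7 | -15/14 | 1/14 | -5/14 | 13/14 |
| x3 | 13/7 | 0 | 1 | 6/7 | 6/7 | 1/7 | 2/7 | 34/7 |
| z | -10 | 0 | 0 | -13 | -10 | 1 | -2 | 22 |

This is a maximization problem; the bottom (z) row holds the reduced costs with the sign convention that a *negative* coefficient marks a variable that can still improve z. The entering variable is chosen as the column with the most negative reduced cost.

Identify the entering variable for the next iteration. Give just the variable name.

Objective-row coefficients: x1: -10, x2: 0, x3: 0, x4: -13, x5: -10, s1: 1, s2: -2.
The most negative is -13 in column x4, so x4 enters.

x4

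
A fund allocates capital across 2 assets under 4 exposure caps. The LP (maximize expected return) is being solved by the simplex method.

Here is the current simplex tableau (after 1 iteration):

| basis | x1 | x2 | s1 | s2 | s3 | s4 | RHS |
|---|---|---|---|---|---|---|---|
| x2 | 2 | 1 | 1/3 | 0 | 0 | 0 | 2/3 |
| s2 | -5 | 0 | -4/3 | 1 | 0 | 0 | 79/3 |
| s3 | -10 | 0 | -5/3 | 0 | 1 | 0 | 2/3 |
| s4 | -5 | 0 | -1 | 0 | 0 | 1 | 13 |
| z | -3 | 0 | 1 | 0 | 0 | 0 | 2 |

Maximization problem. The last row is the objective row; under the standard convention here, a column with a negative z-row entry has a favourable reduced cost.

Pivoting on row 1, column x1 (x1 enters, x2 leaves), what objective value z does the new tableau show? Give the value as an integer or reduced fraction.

3

Minimum ratio for x1: (2/3)/2 = 1/3.
z changes by −(z-row coeff of x1)·ratio = −(-3)·(1/3) = 1.
New z = 2 + 1 = 3.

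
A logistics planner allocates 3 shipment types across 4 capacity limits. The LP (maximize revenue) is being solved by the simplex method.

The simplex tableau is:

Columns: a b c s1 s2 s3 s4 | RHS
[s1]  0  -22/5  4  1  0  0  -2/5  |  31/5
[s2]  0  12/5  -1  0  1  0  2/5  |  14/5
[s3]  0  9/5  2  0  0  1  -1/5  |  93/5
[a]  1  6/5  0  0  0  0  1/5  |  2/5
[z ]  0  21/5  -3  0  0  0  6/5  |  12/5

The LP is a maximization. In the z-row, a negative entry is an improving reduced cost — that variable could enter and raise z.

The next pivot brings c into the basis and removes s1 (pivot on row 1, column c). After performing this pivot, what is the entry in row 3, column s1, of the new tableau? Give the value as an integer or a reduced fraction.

Pivot element is row 1, column c: 4.
Normalize row 1: new (row 1, s1) = 1/4 = 1/4.
row 3 ← row 3 − 2·(new row 1): 0 − 2·(1/4) = -1/2.

-1/2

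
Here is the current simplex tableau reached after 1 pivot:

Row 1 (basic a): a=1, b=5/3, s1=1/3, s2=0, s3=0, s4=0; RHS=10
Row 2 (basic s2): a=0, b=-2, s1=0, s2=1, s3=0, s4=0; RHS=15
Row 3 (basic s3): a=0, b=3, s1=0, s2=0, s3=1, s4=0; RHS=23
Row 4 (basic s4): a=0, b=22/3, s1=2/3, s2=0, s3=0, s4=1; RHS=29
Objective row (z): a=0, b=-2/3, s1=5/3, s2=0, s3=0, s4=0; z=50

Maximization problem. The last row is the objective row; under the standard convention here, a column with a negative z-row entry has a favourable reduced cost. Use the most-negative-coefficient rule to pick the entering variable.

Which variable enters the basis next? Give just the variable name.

b

Objective-row coefficients: a: 0, b: -2/3, s1: 5/3, s2: 0, s3: 0, s4: 0.
The most negative is -2/3 in column b, so b enters.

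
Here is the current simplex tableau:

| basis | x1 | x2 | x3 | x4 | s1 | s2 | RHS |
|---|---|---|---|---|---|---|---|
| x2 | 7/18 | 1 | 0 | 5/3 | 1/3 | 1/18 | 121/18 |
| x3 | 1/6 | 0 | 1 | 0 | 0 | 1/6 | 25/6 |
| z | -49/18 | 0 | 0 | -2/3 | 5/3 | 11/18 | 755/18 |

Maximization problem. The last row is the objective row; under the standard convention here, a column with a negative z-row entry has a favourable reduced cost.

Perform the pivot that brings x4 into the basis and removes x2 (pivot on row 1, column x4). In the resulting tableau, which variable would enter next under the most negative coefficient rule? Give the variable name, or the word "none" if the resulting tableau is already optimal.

x1

Pivot element 5/3. New z-row = old z-row − (-2/3)·(row 1/(5/3)).
Updated z-row coefficients: x1: -77/30, x2: 2/5, x3: 0, x4: 0, s1: 9/5, s2: 19/30.
The most negative is -77/30 in column x1, so x1 would enter next.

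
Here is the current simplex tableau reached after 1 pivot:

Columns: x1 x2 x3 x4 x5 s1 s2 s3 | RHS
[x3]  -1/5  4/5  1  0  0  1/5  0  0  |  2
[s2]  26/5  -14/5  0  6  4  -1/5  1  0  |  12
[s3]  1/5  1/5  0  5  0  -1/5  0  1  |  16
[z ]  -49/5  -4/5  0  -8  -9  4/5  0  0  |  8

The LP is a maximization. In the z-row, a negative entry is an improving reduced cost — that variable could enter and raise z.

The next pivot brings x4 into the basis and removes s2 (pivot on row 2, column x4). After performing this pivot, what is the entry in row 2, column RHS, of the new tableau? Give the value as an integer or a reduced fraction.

2

Pivot element is row 2, column x4: 6.
Normalize row 2: new (row 2, RHS) = 12/6 = 2.
Row 2 is the pivot row, so the entry is 2.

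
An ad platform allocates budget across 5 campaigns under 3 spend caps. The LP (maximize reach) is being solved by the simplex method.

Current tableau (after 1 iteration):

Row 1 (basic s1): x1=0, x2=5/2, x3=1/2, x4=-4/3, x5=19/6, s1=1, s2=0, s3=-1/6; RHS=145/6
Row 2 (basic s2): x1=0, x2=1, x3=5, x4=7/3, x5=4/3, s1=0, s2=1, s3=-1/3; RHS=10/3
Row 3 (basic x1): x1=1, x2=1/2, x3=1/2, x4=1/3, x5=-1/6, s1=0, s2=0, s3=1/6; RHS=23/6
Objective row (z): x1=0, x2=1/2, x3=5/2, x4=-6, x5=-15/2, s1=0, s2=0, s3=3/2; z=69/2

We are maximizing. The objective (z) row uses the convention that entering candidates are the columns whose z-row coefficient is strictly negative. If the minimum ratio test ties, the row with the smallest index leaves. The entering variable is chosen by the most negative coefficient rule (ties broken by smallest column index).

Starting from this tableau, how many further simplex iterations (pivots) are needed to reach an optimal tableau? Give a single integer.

2

pivot: x5 in, s2 out → z = 213/4
pivot: s3 in, s1 out → z = 63
No improving column remains; optimal.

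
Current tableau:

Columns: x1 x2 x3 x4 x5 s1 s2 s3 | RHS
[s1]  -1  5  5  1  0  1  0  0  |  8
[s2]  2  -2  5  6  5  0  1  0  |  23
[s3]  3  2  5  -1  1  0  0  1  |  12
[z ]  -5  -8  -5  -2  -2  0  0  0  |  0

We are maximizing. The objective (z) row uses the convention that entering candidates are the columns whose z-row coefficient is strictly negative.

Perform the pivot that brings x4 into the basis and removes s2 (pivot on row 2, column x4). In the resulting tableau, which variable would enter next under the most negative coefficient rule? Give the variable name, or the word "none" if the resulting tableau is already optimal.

x2

Pivot element 6. New z-row = old z-row − (-2)·(row 2/6).
Updated z-row coefficients: x1: -13/3, x2: -26/3, x3: -10/3, x4: 0, x5: -1/3, s1: 0, s2: 1/3, s3: 0.
The most negative is -26/3 in column x2, so x2 would enter next.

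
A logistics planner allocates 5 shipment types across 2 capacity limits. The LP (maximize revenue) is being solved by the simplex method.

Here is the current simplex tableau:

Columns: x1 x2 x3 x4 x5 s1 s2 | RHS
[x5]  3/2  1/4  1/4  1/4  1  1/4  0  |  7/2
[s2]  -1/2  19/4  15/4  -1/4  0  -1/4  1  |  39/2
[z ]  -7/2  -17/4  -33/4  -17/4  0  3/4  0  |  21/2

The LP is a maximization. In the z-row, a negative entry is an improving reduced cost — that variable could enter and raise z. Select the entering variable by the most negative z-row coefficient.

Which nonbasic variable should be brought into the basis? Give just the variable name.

x3

Objective-row coefficients: x1: -7/2, x2: -17/4, x3: -33/4, x4: -17/4, x5: 0, s1: 3/4, s2: 0.
The most negative is -33/4 in column x3, so x3 enters.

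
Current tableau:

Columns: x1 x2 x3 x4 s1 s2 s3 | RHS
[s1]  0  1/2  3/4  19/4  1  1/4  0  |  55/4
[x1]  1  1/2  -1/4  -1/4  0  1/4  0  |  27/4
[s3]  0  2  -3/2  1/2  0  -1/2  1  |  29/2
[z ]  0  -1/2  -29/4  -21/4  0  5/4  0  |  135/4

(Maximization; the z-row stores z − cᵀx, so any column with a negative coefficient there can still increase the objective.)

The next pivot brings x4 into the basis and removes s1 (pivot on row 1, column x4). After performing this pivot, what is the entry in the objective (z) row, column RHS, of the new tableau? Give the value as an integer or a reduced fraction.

930/19

Pivot element is row 1, column x4: 19/4.
Normalize row 1: new (row 1, RHS) = (55/4)/(19/4) = 55/19.
z-row ← z-row − (-21/4)·(new row 1): 135/4 − (-21/4)·(55/19) = 930/19.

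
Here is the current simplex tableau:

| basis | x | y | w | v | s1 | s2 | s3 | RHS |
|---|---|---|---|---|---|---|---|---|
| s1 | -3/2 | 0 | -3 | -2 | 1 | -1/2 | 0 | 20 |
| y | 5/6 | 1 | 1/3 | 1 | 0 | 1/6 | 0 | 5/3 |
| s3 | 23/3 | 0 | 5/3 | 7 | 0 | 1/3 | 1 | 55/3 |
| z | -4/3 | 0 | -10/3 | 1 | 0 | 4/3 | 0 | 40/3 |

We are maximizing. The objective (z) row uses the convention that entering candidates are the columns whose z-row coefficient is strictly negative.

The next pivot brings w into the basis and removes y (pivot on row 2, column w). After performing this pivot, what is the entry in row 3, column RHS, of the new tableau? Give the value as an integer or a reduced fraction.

Pivot element is row 2, column w: 1/3.
Normalize row 2: new (row 2, RHS) = (5/3)/(1/3) = 5.
row 3 ← row 3 − (5/3)·(new row 2): 55/3 − (5/3)·5 = 10.

10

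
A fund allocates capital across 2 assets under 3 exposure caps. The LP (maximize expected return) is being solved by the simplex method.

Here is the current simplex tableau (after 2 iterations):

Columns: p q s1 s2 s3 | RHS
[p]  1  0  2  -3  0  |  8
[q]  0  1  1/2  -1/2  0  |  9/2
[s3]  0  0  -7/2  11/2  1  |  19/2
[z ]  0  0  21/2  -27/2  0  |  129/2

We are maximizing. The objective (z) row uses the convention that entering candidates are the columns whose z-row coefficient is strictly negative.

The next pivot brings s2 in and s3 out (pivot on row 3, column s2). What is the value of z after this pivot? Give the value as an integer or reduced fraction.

966/11

Minimum ratio for s2: (19/2)/(11/2) = 19/11.
z changes by −(z-row coeff of s2)·ratio = −(-27/2)·(19/11) = 513/22.
New z = 129/2 + (513/22) = 966/11.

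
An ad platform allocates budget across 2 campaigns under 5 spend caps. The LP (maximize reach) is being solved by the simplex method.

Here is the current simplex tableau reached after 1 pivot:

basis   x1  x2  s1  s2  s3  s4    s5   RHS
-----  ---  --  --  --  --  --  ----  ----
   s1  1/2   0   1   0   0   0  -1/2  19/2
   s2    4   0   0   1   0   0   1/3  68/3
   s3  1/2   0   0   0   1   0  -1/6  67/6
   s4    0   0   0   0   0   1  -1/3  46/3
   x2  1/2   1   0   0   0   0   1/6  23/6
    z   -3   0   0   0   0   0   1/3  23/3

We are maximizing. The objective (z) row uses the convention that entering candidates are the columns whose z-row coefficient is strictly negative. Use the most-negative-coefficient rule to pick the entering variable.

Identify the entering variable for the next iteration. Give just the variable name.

x1

Objective-row coefficients: x1: -3, x2: 0, s1: 0, s2: 0, s3: 0, s4: 0, s5: 1/3.
The most negative is -3 in column x1, so x1 enters.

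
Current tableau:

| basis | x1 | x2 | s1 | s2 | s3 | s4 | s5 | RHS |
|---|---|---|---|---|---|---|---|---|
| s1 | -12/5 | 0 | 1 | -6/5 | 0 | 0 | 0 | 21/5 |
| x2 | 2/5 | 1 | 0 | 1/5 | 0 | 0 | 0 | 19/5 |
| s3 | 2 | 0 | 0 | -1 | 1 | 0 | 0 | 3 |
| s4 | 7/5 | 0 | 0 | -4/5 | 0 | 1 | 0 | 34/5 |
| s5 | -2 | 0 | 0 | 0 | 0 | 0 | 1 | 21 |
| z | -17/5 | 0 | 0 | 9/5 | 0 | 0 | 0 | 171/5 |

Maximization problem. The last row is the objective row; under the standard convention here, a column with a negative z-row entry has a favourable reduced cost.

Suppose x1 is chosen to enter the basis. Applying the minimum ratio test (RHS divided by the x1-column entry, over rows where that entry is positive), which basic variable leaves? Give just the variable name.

s3

Ratios: row 1 (s1): entry -12/5 ≤ 0, skip; row 2 (x2): (19/5)/(2/5) = 19/2; row 3 (s3): 3/2 = 3/2; row 4 (s4): (34/5)/(7/5) = 34/7; row 5 (s5): entry -2 ≤ 0, skip.
Minimum ratio 3/2 is in the s3 row, so s3 leaves.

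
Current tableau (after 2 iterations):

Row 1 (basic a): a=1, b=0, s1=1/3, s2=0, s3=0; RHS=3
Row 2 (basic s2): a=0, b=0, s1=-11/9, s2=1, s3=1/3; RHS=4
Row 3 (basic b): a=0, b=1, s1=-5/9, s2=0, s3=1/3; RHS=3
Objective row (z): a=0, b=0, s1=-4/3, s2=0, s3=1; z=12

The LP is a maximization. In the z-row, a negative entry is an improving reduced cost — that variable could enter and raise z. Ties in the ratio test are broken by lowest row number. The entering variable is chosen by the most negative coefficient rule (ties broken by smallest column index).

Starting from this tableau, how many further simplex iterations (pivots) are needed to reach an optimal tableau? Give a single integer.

1

pivot: s1 in, a out → z = 24
No improving column remains; optimal.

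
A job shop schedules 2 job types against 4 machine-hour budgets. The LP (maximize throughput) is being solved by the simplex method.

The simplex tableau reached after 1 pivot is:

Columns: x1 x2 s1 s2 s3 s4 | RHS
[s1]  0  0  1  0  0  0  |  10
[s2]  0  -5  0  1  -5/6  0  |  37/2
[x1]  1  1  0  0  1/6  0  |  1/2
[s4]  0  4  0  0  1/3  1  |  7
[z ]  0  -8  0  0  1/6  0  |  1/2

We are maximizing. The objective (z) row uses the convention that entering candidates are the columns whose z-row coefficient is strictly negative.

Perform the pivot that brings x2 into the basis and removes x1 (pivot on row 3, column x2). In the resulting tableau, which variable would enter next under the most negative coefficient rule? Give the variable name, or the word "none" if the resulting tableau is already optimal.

none

Pivot element 1. New z-row = old z-row − (-8)·(row 3/1).
Updated z-row coefficients: x1: 8, x2: 0, s1: 0, s2: 0, s3: 3/2, s4: 0.
No coefficient is strictly negative; the tableau after this pivot is optimal.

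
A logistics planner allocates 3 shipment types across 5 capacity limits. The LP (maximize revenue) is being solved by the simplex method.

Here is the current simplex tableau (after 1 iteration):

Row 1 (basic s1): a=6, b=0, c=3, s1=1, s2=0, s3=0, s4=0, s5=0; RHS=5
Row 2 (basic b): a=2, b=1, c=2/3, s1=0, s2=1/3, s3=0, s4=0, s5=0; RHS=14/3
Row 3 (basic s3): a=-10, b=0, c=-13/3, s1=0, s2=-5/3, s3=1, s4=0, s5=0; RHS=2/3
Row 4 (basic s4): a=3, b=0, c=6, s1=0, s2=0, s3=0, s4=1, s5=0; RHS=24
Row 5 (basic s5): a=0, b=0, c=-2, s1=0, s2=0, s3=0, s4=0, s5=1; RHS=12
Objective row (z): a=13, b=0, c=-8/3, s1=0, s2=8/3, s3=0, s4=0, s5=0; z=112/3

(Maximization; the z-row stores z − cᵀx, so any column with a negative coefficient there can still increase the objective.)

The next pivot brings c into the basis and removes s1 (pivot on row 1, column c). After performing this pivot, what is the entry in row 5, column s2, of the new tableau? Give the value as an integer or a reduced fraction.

Pivot element is row 1, column c: 3.
Normalize row 1: new (row 1, s2) = 0/3 = 0.
row 5 ← row 5 − (-2)·(new row 1): 0 − (-2)·0 = 0.

0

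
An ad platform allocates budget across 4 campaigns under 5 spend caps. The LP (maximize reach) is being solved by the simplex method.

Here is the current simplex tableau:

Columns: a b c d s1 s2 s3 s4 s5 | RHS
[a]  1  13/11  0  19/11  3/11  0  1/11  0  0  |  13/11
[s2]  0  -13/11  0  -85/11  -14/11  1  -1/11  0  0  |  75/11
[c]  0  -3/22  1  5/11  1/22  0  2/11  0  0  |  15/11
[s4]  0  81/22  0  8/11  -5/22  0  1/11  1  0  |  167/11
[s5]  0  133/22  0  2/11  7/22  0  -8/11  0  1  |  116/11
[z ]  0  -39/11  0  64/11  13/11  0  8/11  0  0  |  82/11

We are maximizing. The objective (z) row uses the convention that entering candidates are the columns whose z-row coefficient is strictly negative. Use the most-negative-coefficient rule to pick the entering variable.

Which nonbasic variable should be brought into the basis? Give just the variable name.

b

Objective-row coefficients: a: 0, b: -39/11, c: 0, d: 64/11, s1: 13/11, s2: 0, s3: 8/11, s4: 0, s5: 0.
The most negative is -39/11 in column b, so b enters.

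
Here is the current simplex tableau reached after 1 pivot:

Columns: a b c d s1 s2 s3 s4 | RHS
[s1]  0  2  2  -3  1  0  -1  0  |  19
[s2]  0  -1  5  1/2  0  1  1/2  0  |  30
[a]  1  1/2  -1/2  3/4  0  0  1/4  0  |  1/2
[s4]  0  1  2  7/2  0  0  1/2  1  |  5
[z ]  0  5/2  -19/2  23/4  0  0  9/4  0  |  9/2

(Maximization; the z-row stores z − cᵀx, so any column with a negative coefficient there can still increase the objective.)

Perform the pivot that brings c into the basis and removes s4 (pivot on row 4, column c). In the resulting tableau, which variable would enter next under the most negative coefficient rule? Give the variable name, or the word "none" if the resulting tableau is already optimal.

none

Pivot element 2. New z-row = old z-row − (-19/2)·(row 4/2).
Updated z-row coefficients: a: 0, b: 29/4, c: 0, d: 179/8, s1: 0, s2: 0, s3: 37/8, s4: 19/4.
No coefficient is strictly negative; the tableau after this pivot is optimal.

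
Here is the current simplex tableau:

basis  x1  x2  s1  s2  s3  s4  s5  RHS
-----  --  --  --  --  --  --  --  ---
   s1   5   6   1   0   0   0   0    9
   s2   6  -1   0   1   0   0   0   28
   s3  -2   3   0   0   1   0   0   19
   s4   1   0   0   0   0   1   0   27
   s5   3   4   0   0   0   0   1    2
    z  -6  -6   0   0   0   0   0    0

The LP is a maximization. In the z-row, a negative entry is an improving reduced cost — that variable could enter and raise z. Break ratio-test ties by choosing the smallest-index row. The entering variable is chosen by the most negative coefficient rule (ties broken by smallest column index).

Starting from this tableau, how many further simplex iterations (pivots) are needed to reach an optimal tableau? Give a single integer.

1

pivot: x1 in, s5 out → z = 4
No improving column remains; optimal.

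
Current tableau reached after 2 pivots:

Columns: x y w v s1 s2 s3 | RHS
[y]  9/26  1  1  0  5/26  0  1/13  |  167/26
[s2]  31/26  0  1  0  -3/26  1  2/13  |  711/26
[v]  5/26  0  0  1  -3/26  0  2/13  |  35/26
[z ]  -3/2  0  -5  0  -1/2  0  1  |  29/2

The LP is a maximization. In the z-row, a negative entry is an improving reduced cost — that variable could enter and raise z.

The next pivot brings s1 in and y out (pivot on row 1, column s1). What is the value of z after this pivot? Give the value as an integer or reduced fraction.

156/5

Minimum ratio for s1: (167/26)/(5/26) = 167/5.
z changes by −(z-row coeff of s1)·ratio = −(-1/2)·(167/5) = 167/10.
New z = 29/2 + (167/10) = 156/5.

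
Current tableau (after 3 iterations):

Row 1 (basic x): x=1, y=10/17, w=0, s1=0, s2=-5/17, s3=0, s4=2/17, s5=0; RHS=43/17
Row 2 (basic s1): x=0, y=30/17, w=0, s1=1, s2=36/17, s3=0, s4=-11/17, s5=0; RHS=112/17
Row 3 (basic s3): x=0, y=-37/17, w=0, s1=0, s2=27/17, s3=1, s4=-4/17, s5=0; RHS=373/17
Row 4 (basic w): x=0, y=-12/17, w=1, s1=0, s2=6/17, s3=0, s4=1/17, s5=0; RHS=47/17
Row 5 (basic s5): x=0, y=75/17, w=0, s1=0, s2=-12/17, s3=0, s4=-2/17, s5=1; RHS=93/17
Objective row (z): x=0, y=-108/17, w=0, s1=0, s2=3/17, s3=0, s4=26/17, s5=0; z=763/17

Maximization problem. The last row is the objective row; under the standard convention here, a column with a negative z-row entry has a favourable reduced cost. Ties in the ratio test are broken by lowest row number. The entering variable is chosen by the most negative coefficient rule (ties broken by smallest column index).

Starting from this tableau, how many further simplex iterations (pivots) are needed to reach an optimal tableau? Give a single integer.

pivot: y in, s5 out → z = 1319/25
pivot: s2 in, s1 out → z = 543/10
No improving column remains; optimal.

2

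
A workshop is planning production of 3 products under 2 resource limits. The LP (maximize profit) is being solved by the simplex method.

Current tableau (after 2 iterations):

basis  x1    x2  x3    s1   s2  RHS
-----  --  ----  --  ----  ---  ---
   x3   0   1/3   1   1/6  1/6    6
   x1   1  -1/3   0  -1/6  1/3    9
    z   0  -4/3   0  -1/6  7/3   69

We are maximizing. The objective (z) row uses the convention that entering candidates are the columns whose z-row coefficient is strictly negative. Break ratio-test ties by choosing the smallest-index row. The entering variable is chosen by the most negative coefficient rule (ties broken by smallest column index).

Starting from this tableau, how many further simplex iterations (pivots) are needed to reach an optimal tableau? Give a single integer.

1

pivot: x2 in, x3 out → z = 93
No improving column remains; optimal.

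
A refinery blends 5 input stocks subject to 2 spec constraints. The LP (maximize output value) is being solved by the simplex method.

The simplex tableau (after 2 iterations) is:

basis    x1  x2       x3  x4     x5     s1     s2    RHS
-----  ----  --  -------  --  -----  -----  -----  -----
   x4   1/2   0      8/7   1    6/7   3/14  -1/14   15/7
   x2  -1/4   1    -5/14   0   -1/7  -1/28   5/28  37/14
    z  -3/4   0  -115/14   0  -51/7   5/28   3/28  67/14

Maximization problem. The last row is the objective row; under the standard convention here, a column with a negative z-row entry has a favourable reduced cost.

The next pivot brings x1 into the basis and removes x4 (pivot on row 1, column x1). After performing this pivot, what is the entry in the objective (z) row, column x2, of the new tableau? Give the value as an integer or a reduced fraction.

0

Pivot element is row 1, column x1: 1/2.
Normalize row 1: new (row 1, x2) = 0/(1/2) = 0.
z-row ← z-row − (-3/4)·(new row 1): 0 − (-3/4)·0 = 0.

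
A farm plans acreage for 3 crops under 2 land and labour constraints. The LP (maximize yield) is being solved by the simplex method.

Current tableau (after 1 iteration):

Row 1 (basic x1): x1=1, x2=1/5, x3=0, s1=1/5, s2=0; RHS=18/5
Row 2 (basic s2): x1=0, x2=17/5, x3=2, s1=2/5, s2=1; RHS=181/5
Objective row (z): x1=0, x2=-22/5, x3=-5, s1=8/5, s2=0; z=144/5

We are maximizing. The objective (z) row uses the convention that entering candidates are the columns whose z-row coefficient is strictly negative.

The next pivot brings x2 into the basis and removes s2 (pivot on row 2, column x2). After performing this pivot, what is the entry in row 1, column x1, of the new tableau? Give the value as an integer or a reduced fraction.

1

Pivot element is row 2, column x2: 17/5.
Normalize row 2: new (row 2, x1) = 0/(17/5) = 0.
row 1 ← row 1 − (1/5)·(new row 2): 1 − (1/5)·0 = 1.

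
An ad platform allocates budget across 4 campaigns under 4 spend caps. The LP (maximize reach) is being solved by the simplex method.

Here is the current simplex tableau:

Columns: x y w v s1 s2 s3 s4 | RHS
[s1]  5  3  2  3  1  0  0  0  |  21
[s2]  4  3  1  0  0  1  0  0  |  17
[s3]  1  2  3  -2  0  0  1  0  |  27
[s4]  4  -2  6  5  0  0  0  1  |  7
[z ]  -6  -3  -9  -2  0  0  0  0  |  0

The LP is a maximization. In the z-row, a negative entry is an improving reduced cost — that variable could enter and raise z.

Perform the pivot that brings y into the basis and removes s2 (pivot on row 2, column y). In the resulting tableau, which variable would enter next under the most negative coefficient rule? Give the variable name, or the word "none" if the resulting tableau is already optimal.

Pivot element 3. New z-row = old z-row − (-3)·(row 2/3).
Updated z-row coefficients: x: -2, y: 0, w: -8, v: -2, s1: 0, s2: 1, s3: 0, s4: 0.
The most negative is -8 in column w, so w would enter next.

w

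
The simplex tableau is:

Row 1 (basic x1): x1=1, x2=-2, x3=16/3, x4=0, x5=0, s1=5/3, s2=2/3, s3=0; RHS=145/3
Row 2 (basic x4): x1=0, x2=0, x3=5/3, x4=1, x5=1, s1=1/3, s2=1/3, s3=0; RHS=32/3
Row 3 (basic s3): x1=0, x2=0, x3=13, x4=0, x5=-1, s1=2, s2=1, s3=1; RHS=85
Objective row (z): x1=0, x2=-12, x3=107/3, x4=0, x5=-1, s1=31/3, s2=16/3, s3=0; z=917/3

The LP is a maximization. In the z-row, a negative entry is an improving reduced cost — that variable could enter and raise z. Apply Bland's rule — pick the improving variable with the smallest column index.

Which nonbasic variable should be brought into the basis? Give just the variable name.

x2

Objective-row coefficients: x1: 0, x2: -12, x3: 107/3, x4: 0, x5: -1, s1: 31/3, s2: 16/3, s3: 0.
Improving columns: x2, x5. Bland's rule picks the smallest column index → x2.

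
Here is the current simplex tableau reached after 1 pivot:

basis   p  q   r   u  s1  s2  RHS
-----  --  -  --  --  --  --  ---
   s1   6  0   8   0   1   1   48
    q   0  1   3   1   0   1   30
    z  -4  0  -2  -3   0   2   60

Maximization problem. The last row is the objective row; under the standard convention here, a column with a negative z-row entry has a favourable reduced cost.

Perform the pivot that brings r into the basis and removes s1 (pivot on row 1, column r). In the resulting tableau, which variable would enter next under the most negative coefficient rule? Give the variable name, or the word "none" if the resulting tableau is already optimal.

u

Pivot element 8. New z-row = old z-row − (-2)·(row 1/8).
Updated z-row coefficients: p: -5/2, q: 0, r: 0, u: -3, s1: 1/4, s2: 9/4.
The most negative is -3 in column u, so u would enter next.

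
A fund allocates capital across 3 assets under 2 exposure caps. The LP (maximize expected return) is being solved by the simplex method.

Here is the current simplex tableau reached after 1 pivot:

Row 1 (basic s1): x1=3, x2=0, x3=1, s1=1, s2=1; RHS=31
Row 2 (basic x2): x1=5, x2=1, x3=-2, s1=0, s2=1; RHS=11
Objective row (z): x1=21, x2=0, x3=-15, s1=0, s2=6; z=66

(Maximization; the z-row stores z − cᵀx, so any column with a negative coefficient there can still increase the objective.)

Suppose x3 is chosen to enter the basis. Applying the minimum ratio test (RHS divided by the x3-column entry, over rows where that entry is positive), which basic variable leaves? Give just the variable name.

Ratios: row 1 (s1): 31/1 = 31; row 2 (x2): entry -2 ≤ 0, skip.
Minimum ratio 31 is in the s1 row, so s1 leaves.

s1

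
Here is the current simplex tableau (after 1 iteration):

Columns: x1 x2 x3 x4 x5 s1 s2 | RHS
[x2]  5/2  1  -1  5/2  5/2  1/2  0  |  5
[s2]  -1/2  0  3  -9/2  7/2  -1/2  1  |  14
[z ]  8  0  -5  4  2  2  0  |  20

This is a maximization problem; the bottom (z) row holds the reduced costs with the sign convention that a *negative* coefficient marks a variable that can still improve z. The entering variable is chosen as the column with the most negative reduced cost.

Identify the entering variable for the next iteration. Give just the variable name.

x3

Objective-row coefficients: x1: 8, x2: 0, x3: -5, x4: 4, x5: 2, s1: 2, s2: 0.
The most negative is -5 in column x3, so x3 enters.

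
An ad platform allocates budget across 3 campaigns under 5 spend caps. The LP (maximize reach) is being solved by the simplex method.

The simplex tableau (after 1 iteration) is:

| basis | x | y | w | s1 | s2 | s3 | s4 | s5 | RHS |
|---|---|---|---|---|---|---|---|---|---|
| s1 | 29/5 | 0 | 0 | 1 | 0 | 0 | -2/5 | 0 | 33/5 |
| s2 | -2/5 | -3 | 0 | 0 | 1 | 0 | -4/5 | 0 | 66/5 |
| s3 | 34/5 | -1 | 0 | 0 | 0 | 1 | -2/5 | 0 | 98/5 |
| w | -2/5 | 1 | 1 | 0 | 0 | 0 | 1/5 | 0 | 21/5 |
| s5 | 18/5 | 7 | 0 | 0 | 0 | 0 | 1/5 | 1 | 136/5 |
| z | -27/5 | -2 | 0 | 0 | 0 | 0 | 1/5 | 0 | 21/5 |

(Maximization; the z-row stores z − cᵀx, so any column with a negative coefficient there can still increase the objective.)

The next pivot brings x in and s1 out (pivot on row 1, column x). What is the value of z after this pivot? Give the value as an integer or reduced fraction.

300/29

Minimum ratio for x: (33/5)/(29/5) = 33/29.
z changes by −(z-row coeff of x)·ratio = −(-27/5)·(33/29) = 891/145.
New z = 21/5 + (891/145) = 300/29.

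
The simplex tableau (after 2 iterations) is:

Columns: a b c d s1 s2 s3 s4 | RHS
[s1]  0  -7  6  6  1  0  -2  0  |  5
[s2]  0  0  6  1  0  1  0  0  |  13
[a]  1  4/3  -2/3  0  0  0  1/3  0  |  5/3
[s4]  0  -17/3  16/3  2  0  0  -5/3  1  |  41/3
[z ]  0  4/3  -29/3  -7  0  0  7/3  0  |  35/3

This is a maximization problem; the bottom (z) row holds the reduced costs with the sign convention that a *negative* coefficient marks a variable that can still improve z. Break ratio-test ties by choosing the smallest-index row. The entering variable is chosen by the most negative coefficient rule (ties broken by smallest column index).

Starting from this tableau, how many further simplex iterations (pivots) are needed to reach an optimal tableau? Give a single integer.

3

pivot: c in, s1 out → z = 355/18
pivot: b in, s2 out → z = 3917/126
pivot: d in, a out → z = 5053/134
No improving column remains; optimal.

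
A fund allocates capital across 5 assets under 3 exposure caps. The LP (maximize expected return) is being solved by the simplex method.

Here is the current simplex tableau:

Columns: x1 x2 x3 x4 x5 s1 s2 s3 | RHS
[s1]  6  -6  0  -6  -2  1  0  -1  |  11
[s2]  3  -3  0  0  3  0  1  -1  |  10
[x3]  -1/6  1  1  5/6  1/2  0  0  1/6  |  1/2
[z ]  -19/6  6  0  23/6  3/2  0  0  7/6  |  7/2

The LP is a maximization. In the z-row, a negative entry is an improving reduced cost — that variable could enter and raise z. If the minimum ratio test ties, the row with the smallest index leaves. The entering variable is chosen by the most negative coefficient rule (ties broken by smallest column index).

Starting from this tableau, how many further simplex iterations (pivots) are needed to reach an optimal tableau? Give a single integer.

1

pivot: x1 in, s1 out → z = 335/36
No improving column remains; optimal.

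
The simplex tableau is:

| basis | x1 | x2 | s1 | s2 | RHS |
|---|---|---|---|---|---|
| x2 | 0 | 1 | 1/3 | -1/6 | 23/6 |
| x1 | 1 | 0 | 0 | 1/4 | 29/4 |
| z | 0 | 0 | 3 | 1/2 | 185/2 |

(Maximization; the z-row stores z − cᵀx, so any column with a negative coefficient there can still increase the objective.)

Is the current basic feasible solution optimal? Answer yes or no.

No objective-row coefficient is strictly negative, so no entering variable exists; the tableau is optimal.

yes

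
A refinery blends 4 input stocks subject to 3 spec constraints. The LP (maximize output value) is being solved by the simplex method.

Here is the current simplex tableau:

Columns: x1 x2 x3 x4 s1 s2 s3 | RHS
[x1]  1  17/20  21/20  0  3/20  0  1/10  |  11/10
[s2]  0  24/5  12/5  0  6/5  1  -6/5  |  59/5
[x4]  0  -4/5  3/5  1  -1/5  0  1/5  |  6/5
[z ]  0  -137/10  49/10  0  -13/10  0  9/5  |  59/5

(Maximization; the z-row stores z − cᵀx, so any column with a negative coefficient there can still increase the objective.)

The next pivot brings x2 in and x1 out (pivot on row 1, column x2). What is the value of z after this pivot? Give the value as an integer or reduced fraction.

Minimum ratio for x2: (11/10)/(17/20) = 22/17.
z changes by −(z-row coeff of x2)·ratio = −(-137/10)·(22/17) = 1507/85.
New z = 59/5 + (1507/85) = 502/17.

502/17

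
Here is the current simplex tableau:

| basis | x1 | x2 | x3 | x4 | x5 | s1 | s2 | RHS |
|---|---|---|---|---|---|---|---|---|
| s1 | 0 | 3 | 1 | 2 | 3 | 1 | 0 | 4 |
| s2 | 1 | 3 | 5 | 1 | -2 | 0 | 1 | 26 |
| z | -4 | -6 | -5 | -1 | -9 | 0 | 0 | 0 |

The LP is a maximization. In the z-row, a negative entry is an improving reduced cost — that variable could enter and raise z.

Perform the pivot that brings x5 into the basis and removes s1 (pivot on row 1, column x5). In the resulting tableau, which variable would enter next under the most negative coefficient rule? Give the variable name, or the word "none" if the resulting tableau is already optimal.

Pivot element 3. New z-row = old z-row − (-9)·(row 1/3).
Updated z-row coefficients: x1: -4, x2: 3, x3: -2, x4: 5, x5: 0, s1: 3, s2: 0.
The most negative is -4 in column x1, so x1 would enter next.

x1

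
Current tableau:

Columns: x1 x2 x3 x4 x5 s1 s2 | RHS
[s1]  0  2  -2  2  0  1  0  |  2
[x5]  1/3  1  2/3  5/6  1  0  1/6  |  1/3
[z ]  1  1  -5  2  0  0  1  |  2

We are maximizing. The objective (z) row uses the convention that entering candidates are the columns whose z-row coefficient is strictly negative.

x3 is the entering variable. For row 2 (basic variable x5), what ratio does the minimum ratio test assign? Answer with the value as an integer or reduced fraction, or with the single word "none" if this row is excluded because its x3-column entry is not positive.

1/2

Ratio = RHS / (x3 entry) = (1/3) / (2/3) = 1/2.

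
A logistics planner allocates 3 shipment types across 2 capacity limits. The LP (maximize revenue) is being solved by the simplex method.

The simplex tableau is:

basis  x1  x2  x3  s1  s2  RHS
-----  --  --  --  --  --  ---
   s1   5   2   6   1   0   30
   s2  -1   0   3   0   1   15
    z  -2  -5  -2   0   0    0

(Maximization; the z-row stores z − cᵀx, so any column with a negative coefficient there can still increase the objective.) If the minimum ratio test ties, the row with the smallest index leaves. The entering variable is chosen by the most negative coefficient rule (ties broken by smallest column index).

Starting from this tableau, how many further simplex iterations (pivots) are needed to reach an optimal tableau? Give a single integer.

pivot: x2 in, s1 out → z = 75
No improving column remains; optimal.

1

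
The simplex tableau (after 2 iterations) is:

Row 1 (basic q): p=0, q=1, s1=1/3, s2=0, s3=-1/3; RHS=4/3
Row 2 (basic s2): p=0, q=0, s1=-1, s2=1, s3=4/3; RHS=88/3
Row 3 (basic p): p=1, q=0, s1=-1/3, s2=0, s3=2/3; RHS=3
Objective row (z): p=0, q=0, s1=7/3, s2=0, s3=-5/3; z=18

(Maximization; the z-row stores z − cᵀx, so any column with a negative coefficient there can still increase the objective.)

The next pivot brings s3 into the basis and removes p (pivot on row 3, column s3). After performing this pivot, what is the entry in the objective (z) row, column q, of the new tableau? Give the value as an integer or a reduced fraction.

0

Pivot element is row 3, column s3: 2/3.
Normalize row 3: new (row 3, q) = 0/(2/3) = 0.
z-row ← z-row − (-5/3)·(new row 3): 0 − (-5/3)·0 = 0.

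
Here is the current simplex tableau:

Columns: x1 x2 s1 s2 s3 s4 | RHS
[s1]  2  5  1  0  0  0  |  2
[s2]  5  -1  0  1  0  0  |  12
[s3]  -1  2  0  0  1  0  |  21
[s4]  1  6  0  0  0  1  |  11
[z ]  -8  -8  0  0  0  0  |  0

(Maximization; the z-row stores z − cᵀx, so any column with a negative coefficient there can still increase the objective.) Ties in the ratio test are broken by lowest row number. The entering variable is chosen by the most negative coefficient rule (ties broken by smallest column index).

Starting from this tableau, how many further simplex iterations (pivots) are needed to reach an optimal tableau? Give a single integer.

1

pivot: x1 in, s1 out → z = 8
No improving column remains; optimal.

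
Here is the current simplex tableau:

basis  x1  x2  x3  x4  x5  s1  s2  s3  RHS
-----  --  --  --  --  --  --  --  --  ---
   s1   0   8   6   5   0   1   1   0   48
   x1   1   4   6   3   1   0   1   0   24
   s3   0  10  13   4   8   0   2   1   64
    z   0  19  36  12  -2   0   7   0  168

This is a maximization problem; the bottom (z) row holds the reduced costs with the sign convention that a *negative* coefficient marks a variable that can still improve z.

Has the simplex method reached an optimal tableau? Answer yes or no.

Column x5 has objective-row coefficient -2, which is negative; an improving pivot exists, so not yet optimal.

no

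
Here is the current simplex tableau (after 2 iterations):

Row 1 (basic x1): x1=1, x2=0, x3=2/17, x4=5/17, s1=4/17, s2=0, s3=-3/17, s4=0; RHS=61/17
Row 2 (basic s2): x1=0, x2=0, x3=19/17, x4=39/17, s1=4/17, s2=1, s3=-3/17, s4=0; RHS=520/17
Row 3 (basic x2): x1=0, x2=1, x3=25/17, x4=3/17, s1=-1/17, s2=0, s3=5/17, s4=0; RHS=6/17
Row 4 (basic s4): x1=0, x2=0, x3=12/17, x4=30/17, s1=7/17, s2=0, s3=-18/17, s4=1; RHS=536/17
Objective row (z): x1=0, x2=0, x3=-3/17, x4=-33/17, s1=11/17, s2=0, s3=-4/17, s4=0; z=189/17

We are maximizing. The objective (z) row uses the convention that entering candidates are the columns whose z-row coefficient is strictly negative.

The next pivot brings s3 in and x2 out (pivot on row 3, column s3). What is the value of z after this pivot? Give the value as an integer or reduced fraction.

57/5

Minimum ratio for s3: (6/17)/(5/17) = 6/5.
z changes by −(z-row coeff of s3)·ratio = −(-4/17)·(6/5) = 24/85.
New z = 189/17 + (24/85) = 57/5.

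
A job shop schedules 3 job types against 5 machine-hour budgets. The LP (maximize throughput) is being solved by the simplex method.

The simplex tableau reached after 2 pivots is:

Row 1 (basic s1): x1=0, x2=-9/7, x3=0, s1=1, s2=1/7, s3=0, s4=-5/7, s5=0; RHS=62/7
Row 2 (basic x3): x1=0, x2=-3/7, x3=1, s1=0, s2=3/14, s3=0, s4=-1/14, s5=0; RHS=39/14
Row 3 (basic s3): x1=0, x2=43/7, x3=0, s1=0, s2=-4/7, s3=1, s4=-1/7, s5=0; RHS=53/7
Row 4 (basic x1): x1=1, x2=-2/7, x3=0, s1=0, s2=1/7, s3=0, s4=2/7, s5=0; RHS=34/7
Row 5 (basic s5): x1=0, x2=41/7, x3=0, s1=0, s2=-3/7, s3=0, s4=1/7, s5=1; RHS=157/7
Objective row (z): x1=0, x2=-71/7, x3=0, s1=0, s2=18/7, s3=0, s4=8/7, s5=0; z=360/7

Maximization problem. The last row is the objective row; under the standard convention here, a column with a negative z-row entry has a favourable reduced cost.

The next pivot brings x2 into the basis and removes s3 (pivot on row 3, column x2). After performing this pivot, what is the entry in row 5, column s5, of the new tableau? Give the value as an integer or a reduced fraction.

Pivot element is row 3, column x2: 43/7.
Normalize row 3: new (row 3, s5) = 0/(43/7) = 0.
row 5 ← row 5 − (41/7)·(new row 3): 1 − (41/7)·0 = 1.

1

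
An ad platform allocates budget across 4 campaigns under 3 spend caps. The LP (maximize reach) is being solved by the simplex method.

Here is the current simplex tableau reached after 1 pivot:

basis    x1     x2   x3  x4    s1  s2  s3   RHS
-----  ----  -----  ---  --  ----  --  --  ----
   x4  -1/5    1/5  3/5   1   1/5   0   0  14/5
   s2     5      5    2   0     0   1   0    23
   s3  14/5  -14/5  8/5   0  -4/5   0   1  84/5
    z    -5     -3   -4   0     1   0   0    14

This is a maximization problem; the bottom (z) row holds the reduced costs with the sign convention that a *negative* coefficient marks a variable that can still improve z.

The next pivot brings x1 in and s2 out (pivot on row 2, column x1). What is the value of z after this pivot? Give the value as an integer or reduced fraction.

Minimum ratio for x1: 23/5 = 23/5.
z changes by −(z-row coeff of x1)·ratio = −(-5)·(23/5) = 23.
New z = 14 + 23 = 37.

37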